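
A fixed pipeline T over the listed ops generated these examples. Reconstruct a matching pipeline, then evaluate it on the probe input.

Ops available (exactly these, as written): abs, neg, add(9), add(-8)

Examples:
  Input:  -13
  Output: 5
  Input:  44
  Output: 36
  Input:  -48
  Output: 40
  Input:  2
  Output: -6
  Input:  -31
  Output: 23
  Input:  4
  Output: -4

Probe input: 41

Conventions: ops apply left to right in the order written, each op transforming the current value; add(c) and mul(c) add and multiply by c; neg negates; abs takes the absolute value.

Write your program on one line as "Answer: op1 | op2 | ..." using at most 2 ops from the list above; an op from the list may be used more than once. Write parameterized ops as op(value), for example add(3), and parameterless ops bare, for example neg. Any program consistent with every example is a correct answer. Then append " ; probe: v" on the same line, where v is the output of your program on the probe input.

abs | add(-8) ; probe: 33

Check, running the answer program on each example:
  -13 -> 13 -> 5
  44 -> 44 -> 36
  -48 -> 48 -> 40
  2 -> 2 -> -6
  -31 -> 31 -> 23
  4 -> 4 -> -4
  probe: 41 -> 41 -> 33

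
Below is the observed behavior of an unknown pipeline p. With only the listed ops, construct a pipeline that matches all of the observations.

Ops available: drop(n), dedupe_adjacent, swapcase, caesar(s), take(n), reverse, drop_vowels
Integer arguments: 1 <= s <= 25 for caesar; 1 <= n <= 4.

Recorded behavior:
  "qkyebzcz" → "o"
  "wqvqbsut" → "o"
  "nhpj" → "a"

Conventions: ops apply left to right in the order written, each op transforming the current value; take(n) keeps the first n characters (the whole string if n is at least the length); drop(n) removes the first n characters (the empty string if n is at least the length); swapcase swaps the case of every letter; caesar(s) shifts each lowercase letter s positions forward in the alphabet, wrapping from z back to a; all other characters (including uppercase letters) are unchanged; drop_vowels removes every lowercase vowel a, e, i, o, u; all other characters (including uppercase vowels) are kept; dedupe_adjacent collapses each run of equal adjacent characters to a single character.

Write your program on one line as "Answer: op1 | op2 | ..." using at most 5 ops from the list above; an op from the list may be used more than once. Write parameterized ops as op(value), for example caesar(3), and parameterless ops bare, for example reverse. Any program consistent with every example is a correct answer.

reverse | take(4) | caesar(13) | drop(3)

Check, running the answer program on each example:
  "qkyebzcz" -> "zczbeykq" -> "zczb" -> "mpmo" -> "o"
  "wqvqbsut" -> "tusbqvqw" -> "tusb" -> "ghfo" -> "o"
  "nhpj" -> "jphn" -> "jphn" -> "wcua" -> "a"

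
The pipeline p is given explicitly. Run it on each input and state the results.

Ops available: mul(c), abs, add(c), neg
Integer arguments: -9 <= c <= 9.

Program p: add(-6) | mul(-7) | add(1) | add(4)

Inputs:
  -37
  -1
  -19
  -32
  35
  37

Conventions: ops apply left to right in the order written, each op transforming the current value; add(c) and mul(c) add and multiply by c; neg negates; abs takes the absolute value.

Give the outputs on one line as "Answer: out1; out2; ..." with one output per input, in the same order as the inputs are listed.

Execution, op by op:
  -37 -> -43 -> 301 -> 302 -> 306
  -1 -> -7 -> 49 -> 50 -> 54
  -19 -> -25 -> 175 -> 176 -> 180
  -32 -> -38 -> 266 -> 267 -> 271
  35 -> 29 -> -203 -> -202 -> -198
  37 -> 31 -> -217 -> -216 -> -212

306; 54; 180; 271; -198; -212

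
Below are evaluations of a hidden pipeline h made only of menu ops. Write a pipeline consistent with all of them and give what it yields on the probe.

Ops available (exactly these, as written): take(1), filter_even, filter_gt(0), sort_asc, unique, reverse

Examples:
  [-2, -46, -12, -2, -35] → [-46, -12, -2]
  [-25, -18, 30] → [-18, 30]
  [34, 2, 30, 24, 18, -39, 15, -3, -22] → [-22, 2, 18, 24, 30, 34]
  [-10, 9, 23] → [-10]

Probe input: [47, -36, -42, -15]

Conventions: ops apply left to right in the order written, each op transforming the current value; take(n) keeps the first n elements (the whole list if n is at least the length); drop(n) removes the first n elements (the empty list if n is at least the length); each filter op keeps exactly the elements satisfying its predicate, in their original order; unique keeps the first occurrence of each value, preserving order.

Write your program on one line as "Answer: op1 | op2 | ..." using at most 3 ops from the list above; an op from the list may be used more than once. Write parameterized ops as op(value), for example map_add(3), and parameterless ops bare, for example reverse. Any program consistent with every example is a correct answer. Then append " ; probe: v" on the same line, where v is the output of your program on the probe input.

unique | sort_asc | filter_even ; probe: [-42, -36]

Check, running the answer program on each example:
  [-2, -46, -12, -2, -35] -> [-2, -46, -12, -35] -> [-46, -35, -12, -2] -> [-46, -12, -2]
  [-25, -18, 30] -> [-25, -18, 30] -> [-25, -18, 30] -> [-18, 30]
  [34, 2, 30, 24, 18, -39, 15, -3, -22] -> [34, 2, 30, 24, 18, -39, 15, -3, -22] -> [-39, -22, -3, 2, 15, 18, 24, 30, 34] -> [-22, 2, 18, 24, 30, 34]
  [-10, 9, 23] -> [-10, 9, 23] -> [-10, 9, 23] -> [-10]
  probe: [47, -36, -42, -15] -> [47, -36, -42, -15] -> [-42, -36, -15, 47] -> [-42, -36]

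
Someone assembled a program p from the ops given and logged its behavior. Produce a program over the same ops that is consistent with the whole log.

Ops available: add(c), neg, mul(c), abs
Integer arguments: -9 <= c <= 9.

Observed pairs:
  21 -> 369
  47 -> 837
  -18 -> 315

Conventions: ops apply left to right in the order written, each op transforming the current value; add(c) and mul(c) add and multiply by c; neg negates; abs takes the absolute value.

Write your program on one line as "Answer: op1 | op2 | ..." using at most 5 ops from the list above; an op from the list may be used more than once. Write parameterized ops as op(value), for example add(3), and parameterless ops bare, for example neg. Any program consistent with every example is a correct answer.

mul(-9) | mul(2) | abs | add(-9)

Check, running the answer program on each example:
  21 -> -189 -> -378 -> 378 -> 369
  47 -> -423 -> -846 -> 846 -> 837
  -18 -> 162 -> 324 -> 324 -> 315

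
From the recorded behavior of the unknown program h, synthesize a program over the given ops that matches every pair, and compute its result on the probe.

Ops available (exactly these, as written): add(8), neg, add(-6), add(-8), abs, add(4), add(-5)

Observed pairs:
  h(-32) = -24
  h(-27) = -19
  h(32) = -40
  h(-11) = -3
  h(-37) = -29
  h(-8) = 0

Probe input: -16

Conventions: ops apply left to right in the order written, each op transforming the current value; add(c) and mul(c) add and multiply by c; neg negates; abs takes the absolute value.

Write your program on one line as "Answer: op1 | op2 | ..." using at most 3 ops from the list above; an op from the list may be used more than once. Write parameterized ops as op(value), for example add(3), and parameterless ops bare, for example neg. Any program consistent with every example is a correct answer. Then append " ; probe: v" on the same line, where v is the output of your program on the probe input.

add(8) | abs | neg ; probe: -8

Check, running the answer program on each example:
  -32 -> -24 -> 24 -> -24
  -27 -> -19 -> 19 -> -19
  32 -> 40 -> 40 -> -40
  -11 -> -3 -> 3 -> -3
  -37 -> -29 -> 29 -> -29
  -8 -> 0 -> 0 -> 0
  probe: -16 -> -8 -> 8 -> -8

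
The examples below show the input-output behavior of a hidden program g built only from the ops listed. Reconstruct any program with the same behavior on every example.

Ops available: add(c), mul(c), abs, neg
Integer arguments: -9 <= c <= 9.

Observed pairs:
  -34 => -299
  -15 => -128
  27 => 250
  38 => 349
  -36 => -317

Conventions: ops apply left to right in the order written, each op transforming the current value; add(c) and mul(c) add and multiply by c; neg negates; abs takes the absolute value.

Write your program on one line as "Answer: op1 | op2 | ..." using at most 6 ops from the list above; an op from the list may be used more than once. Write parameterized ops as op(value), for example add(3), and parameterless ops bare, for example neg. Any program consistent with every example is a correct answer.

add(1) | neg | mul(9) | add(2) | mul(-1)

Check, running the answer program on each example:
  -34 -> -33 -> 33 -> 297 -> 299 -> -299
  -15 -> -14 -> 14 -> 126 -> 128 -> -128
  27 -> 28 -> -28 -> -252 -> -250 -> 250
  38 -> 39 -> -39 -> -351 -> -349 -> 349
  -36 -> -35 -> 35 -> 315 -> 317 -> -317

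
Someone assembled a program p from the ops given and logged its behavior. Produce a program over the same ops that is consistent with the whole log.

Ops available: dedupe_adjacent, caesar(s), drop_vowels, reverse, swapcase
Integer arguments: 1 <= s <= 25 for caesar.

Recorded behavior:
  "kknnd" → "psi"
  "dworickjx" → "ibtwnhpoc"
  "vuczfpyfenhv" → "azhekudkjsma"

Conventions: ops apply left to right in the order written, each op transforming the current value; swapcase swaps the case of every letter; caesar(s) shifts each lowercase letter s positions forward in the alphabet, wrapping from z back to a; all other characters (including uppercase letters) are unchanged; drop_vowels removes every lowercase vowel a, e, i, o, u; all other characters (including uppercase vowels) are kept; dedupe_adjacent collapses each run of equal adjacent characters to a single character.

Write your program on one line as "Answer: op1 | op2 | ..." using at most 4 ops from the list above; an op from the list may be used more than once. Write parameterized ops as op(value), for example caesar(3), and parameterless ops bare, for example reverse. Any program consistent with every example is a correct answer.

caesar(12) | caesar(19) | dedupe_adjacent

Check, running the answer program on each example:
  "kknnd" -> "wwzzp" -> "ppssi" -> "psi"
  "dworickjx" -> "piaduowvj" -> "ibtwnhpoc" -> "ibtwnhpoc"
  "vuczfpyfenhv" -> "hgolrbkrqzth" -> "azhekudkjsma" -> "azhekudkjsma"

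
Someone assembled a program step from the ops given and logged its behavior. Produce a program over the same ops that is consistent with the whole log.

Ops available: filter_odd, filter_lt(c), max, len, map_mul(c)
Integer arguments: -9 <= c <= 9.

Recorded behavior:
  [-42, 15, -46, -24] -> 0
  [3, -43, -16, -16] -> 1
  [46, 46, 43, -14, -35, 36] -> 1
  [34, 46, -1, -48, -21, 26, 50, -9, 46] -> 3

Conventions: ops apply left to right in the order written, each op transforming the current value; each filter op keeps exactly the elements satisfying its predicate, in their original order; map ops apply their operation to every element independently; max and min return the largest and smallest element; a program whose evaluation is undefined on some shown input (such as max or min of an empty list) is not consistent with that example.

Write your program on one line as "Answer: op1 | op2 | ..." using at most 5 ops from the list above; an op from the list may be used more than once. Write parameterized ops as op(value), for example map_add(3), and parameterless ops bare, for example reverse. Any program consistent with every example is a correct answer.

filter_odd | map_mul(2) | filter_lt(2) | len

Check, running the answer program on each example:
  [-42, 15, -46, -24] -> [15] -> [30] -> [] -> 0
  [3, -43, -16, -16] -> [3, -43] -> [6, -86] -> [-86] -> 1
  [46, 46, 43, -14, -35, 36] -> [43, -35] -> [86, -70] -> [-70] -> 1
  [34, 46, -1, -48, -21, 26, 50, -9, 46] -> [-1, -21, -9] -> [-2, -42, -18] -> [-2, -42, -18] -> 3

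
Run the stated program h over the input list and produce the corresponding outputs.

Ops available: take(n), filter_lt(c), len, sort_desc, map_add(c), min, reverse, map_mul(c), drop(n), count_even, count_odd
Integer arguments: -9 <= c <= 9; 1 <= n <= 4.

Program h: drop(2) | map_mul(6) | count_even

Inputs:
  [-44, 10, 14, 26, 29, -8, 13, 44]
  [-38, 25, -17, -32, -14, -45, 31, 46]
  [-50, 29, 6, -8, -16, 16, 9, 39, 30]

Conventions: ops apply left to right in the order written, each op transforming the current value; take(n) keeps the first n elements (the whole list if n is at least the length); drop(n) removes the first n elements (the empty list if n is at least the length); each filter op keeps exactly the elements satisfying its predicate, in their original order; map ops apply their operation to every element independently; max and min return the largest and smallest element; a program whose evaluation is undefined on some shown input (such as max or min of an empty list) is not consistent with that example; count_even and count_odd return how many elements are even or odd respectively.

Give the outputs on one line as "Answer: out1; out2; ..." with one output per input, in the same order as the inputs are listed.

Execution, op by op:
  [-44, 10, 14, 26, 29, -8, 13, 44] -> [14, 26, 29, -8, 13, 44] -> [84, 156, 174, -48, 78, 264] -> 6
  [-38, 25, -17, -32, -14, -45, 31, 46] -> [-17, -32, -14, -45, 31, 46] -> [-102, -192, -84, -270, 186, 276] -> 6
  [-50, 29, 6, -8, -16, 16, 9, 39, 30] -> [6, -8, -16, 16, 9, 39, 30] -> [36, -48, -96, 96, 54, 234, 180] -> 7

6; 6; 7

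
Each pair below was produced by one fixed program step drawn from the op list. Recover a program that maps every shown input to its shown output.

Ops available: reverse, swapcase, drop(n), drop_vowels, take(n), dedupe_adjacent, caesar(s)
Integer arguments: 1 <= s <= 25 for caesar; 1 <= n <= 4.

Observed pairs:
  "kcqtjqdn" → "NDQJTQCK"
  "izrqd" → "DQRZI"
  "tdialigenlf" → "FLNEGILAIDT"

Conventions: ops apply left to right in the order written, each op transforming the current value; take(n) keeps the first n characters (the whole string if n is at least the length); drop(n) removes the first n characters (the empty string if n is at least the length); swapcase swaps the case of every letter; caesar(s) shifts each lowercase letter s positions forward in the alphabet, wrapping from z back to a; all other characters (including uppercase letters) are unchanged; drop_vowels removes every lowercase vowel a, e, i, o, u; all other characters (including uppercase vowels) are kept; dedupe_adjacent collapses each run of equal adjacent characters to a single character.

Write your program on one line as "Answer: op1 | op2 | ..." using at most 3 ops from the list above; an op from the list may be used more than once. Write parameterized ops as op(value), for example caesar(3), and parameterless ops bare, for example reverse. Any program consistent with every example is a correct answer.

reverse | swapcase

Check, running the answer program on each example:
  "kcqtjqdn" -> "ndqjtqck" -> "NDQJTQCK"
  "izrqd" -> "dqrzi" -> "DQRZI"
  "tdialigenlf" -> "flnegilaidt" -> "FLNEGILAIDT"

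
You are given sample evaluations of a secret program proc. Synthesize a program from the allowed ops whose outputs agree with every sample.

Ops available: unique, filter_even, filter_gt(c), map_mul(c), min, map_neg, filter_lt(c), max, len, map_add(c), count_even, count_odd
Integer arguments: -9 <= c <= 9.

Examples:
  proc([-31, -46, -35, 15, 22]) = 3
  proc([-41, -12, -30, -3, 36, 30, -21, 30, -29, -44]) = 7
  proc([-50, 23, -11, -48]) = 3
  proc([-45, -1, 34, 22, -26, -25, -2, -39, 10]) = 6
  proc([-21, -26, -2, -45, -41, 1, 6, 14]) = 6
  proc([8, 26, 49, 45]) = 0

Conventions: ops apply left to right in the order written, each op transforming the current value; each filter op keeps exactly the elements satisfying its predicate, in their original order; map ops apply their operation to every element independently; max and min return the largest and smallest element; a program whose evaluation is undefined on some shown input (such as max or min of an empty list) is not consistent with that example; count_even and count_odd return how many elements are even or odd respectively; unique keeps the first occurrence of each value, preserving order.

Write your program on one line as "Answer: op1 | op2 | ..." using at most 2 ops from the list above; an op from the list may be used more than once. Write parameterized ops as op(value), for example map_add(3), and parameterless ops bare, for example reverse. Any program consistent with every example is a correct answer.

filter_lt(6) | len

Check, running the answer program on each example:
  [-31, -46, -35, 15, 22] -> [-31, -46, -35] -> 3
  [-41, -12, -30, -3, 36, 30, -21, 30, -29, -44] -> [-41, -12, -30, -3, -21, -29, -44] -> 7
  [-50, 23, -11, -48] -> [-50, -11, -48] -> 3
  [-45, -1, 34, 22, -26, -25, -2, -39, 10] -> [-45, -1, -26, -25, -2, -39] -> 6
  [-21, -26, -2, -45, -41, 1, 6, 14] -> [-21, -26, -2, -45, -41, 1] -> 6
  [8, 26, 49, 45] -> [] -> 0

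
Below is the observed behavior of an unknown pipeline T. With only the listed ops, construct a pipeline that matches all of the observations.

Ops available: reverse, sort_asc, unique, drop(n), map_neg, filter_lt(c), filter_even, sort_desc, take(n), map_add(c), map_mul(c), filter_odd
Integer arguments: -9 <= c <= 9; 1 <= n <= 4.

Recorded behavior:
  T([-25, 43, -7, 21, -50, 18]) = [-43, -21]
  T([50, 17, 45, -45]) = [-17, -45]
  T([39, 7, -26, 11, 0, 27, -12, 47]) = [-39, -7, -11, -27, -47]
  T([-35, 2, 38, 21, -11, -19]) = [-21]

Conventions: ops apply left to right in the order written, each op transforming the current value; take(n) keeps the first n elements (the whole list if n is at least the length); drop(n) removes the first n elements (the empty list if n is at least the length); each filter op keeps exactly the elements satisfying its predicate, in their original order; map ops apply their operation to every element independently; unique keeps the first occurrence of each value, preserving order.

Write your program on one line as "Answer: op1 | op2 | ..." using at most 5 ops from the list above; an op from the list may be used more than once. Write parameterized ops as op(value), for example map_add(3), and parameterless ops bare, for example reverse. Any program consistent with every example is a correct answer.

reverse | map_neg | filter_lt(2) | filter_odd | reverse

Check, running the answer program on each example:
  [-25, 43, -7, 21, -50, 18] -> [18, -50, 21, -7, 43, -25] -> [-18, 50, -21, 7, -43, 25] -> [-18, -21, -43] -> [-21, -43] -> [-43, -21]
  [50, 17, 45, -45] -> [-45, 45, 17, 50] -> [45, -45, -17, -50] -> [-45, -17, -50] -> [-45, -17] -> [-17, -45]
  [39, 7, -26, 11, 0, 27, -12, 47] -> [47, -12, 27, 0, 11, -26, 7, 39] -> [-47, 12, -27, 0, -11, 26, -7, -39] -> [-47, -27, 0, -11, -7, -39] -> [-47, -27, -11, -7, -39] -> [-39, -7, -11, -27, -47]
  [-35, 2, 38, 21, -11, -19] -> [-19, -11, 21, 38, 2, -35] -> [19, 11, -21, -38, -2, 35] -> [-21, -38, -2] -> [-21] -> [-21]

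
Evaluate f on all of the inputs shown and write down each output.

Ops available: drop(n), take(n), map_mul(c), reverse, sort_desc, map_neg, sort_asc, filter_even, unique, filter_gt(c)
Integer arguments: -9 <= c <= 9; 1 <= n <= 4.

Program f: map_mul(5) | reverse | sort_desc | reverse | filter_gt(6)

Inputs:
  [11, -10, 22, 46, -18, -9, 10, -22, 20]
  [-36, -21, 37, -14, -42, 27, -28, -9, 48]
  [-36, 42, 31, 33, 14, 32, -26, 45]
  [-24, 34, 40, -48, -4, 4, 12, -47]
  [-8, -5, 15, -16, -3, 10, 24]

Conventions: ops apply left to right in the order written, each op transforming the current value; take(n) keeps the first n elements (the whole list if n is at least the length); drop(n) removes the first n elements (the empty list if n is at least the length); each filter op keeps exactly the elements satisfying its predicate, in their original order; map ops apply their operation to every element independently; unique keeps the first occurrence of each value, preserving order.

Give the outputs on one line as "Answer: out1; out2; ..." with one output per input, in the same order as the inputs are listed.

Execution, op by op:
  [11, -10, 22, 46, -18, -9, 10, -22, 20] -> [55, -50, 110, 230, -90, -45, 50, -110, 100] -> [100, -110, 50, -45, -90, 230, 110, -50, 55] -> [230, 110, 100, 55, 50, -45, -50, -90, -110] -> [-110, -90, -50, -45, 50, 55, 100, 110, 230] -> [50, 55, 100, 110, 230]
  [-36, -21, 37, -14, -42, 27, -28, -9, 48] -> [-180, -105, 185, -70, -210, 135, -140, -45, 240] -> [240, -45, -140, 135, -210, -70, 185, -105, -180] -> [240, 185, 135, -45, -70, -105, -140, -180, -210] -> [-210, -180, -140, -105, -70, -45, 135, 185, 240] -> [135, 185, 240]
  [-36, 42, 31, 33, 14, 32, -26, 45] -> [-180, 210, 155, 165, 70, 160, -130, 225] -> [225, -130, 160, 70, 165, 155, 210, -180] -> [225, 210, 165, 160, 155, 70, -130, -180] -> [-180, -130, 70, 155, 160, 165, 210, 225] -> [70, 155, 160, 165, 210, 225]
  [-24, 34, 40, -48, -4, 4, 12, -47] -> [-120, 170, 200, -240, -20, 20, 60, -235] -> [-235, 60, 20, -20, -240, 200, 170, -120] -> [200, 170, 60, 20, -20, -120, -235, -240] -> [-240, -235, -120, -20, 20, 60, 170, 200] -> [20, 60, 170, 200]
  [-8, -5, 15, -16, -3, 10, 24] -> [-40, -25, 75, -80, -15, 50, 120] -> [120, 50, -15, -80, 75, -25, -40] -> [120, 75, 50, -15, -25, -40, -80] -> [-80, -40, -25, -15, 50, 75, 120] -> [50, 75, 120]

[50, 55, 100, 110, 230]; [135, 185, 240]; [70, 155, 160, 165, 210, 225]; [20, 60, 170, 200]; [50, 75, 120]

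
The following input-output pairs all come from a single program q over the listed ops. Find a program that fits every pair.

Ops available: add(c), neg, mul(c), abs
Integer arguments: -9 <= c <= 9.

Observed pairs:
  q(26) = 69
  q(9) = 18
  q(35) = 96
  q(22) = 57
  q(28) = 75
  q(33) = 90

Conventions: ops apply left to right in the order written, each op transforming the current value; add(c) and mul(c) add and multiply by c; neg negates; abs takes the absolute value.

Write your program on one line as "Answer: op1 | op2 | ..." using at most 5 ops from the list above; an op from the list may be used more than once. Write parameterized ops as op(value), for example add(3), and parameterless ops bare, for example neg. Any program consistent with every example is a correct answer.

neg | add(3) | neg | mul(3)

Check, running the answer program on each example:
  26 -> -26 -> -23 -> 23 -> 69
  9 -> -9 -> -6 -> 6 -> 18
  35 -> -35 -> -32 -> 32 -> 96
  22 -> -22 -> -19 -> 19 -> 57
  28 -> -28 -> -25 -> 25 -> 75
  33 -> -33 -> -30 -> 30 -> 90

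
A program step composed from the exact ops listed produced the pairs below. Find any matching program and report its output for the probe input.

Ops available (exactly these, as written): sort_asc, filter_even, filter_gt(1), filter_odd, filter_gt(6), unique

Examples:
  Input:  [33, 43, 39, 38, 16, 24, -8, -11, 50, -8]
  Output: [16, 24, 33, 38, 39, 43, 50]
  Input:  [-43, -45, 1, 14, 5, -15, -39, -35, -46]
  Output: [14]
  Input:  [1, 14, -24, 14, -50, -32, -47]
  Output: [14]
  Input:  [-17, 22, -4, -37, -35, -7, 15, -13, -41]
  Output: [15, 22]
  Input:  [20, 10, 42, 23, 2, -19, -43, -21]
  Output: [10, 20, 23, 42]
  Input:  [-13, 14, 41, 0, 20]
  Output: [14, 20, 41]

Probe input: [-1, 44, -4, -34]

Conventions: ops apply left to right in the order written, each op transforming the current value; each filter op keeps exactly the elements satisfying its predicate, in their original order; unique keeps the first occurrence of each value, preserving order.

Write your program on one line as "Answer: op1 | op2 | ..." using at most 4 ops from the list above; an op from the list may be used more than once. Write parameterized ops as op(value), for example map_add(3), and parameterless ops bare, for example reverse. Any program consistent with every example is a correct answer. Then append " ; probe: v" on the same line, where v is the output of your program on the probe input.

unique | filter_gt(6) | sort_asc ; probe: [44]

Check, running the answer program on each example:
  [33, 43, 39, 38, 16, 24, -8, -11, 50, -8] -> [33, 43, 39, 38, 16, 24, -8, -11, 50] -> [33, 43, 39, 38, 16, 24, 50] -> [16, 24, 33, 38, 39, 43, 50]
  [-43, -45, 1, 14, 5, -15, -39, -35, -46] -> [-43, -45, 1, 14, 5, -15, -39, -35, -46] -> [14] -> [14]
  [1, 14, -24, 14, -50, -32, -47] -> [1, 14, -24, -50, -32, -47] -> [14] -> [14]
  [-17, 22, -4, -37, -35, -7, 15, -13, -41] -> [-17, 22, -4, -37, -35, -7, 15, -13, -41] -> [22, 15] -> [15, 22]
  [20, 10, 42, 23, 2, -19, -43, -21] -> [20, 10, 42, 23, 2, -19, -43, -21] -> [20, 10, 42, 23] -> [10, 20, 23, 42]
  [-13, 14, 41, 0, 20] -> [-13, 14, 41, 0, 20] -> [14, 41, 20] -> [14, 20, 41]
  probe: [-1, 44, -4, -34] -> [-1, 44, -4, -34] -> [44] -> [44]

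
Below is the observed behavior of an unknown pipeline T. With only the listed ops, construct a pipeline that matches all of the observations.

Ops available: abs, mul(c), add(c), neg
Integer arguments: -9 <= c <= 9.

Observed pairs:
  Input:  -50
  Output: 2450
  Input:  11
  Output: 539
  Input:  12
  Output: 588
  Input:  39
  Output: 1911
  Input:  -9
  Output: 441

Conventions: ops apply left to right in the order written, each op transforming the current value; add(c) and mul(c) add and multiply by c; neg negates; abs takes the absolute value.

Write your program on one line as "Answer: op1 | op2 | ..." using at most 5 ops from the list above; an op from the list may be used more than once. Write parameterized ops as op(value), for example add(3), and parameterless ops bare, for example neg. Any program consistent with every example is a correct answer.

mul(-7) | mul(-7) | neg | abs

Check, running the answer program on each example:
  -50 -> 350 -> -2450 -> 2450 -> 2450
  11 -> -77 -> 539 -> -539 -> 539
  12 -> -84 -> 588 -> -588 -> 588
  39 -> -273 -> 1911 -> -1911 -> 1911
  -9 -> 63 -> -441 -> 441 -> 441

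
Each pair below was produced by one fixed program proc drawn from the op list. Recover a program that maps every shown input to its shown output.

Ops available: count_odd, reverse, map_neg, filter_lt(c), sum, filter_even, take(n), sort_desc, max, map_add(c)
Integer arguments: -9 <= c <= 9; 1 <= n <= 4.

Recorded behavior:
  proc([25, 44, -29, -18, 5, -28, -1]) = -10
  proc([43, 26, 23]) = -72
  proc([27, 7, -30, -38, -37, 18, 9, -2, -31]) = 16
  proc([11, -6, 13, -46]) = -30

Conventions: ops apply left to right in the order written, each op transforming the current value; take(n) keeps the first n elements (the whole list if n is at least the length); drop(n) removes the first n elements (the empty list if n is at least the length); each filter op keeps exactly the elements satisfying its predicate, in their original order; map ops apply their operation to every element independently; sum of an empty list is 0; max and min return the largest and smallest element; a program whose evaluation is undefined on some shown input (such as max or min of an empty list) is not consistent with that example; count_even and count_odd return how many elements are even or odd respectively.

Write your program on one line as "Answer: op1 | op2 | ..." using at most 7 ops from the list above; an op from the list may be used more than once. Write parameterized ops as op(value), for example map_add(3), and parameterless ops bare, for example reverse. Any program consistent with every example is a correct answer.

map_neg | map_add(-3) | filter_even | reverse | take(2) | sum

Check, running the answer program on each example:
  [25, 44, -29, -18, 5, -28, -1] -> [-25, -44, 29, 18, -5, 28, 1] -> [-28, -47, 26, 15, -8, 25, -2] -> [-28, 26, -8, -2] -> [-2, -8, 26, -28] -> [-2, -8] -> -10
  [43, 26, 23] -> [-43, -26, -23] -> [-46, -29, -26] -> [-46, -26] -> [-26, -46] -> [-26, -46] -> -72
  [27, 7, -30, -38, -37, 18, 9, -2, -31] -> [-27, -7, 30, 38, 37, -18, -9, 2, 31] -> [-30, -10, 27, 35, 34, -21, -12, -1, 28] -> [-30, -10, 34, -12, 28] -> [28, -12, 34, -10, -30] -> [28, -12] -> 16
  [11, -6, 13, -46] -> [-11, 6, -13, 46] -> [-14, 3, -16, 43] -> [-14, -16] -> [-16, -14] -> [-16, -14] -> -30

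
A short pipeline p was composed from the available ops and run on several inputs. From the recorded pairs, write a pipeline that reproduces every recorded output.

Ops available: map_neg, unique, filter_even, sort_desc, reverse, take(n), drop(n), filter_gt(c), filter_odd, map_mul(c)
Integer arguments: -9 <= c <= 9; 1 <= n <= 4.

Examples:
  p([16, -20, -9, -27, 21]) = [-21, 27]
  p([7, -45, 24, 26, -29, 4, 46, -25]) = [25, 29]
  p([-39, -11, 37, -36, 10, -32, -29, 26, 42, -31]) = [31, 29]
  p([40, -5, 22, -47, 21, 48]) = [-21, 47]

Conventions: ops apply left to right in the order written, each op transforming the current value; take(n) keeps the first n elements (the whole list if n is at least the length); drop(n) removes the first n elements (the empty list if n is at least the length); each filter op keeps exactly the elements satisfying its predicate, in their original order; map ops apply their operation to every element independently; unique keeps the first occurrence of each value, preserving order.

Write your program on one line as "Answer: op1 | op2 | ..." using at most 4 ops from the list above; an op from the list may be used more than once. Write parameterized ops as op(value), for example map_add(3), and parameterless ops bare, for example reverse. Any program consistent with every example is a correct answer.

filter_odd | map_neg | reverse | take(2)

Check, running the answer program on each example:
  [16, -20, -9, -27, 21] -> [-9, -27, 21] -> [9, 27, -21] -> [-21, 27, 9] -> [-21, 27]
  [7, -45, 24, 26, -29, 4, 46, -25] -> [7, -45, -29, -25] -> [-7, 45, 29, 25] -> [25, 29, 45, -7] -> [25, 29]
  [-39, -11, 37, -36, 10, -32, -29, 26, 42, -31] -> [-39, -11, 37, -29, -31] -> [39, 11, -37, 29, 31] -> [31, 29, -37, 11, 39] -> [31, 29]
  [40, -5, 22, -47, 21, 48] -> [-5, -47, 21] -> [5, 47, -21] -> [-21, 47, 5] -> [-21, 47]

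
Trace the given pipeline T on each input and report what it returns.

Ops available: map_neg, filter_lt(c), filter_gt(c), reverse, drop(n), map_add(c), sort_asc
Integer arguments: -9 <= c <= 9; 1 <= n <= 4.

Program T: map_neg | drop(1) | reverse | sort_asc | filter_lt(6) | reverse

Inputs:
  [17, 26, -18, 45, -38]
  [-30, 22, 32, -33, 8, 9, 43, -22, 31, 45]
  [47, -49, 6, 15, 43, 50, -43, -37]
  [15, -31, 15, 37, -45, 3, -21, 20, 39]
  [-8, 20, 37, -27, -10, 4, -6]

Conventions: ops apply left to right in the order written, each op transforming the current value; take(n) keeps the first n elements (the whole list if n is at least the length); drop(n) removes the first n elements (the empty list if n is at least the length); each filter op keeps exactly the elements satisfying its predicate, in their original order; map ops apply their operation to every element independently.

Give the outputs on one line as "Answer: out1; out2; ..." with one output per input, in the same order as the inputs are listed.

[-26, -45]; [-8, -9, -22, -31, -32, -43, -45]; [-6, -15, -43, -50]; [-3, -15, -20, -37, -39]; [-4, -20, -37]

Execution, op by op:
  [17, 26, -18, 45, -38] -> [-17, -26, 18, -45, 38] -> [-26, 18, -45, 38] -> [38, -45, 18, -26] -> [-45, -26, 18, 38] -> [-45, -26] -> [-26, -45]
  [-30, 22, 32, -33, 8, 9, 43, -22, 31, 45] -> [30, -22, -32, 33, -8, -9, -43, 22, -31, -45] -> [-22, -32, 33, -8, -9, -43, 22, -31, -45] -> [-45, -31, 22, -43, -9, -8, 33, -32, -22] -> [-45, -43, -32, -31, -22, -9, -8, 22, 33] -> [-45, -43, -32, -31, -22, -9, -8] -> [-8, -9, -22, -31, -32, -43, -45]
  [47, -49, 6, 15, 43, 50, -43, -37] -> [-47, 49, -6, -15, -43, -50, 43, 37] -> [49, -6, -15, -43, -50, 43, 37] -> [37, 43, -50, -43, -15, -6, 49] -> [-50, -43, -15, -6, 37, 43, 49] -> [-50, -43, -15, -6] -> [-6, -15, -43, -50]
  [15, -31, 15, 37, -45, 3, -21, 20, 39] -> [-15, 31, -15, -37, 45, -3, 21, -20, -39] -> [31, -15, -37, 45, -3, 21, -20, -39] -> [-39, -20, 21, -3, 45, -37, -15, 31] -> [-39, -37, -20, -15, -3, 21, 31, 45] -> [-39, -37, -20, -15, -3] -> [-3, -15, -20, -37, -39]
  [-8, 20, 37, -27, -10, 4, -6] -> [8, -20, -37, 27, 10, -4, 6] -> [-20, -37, 27, 10, -4, 6] -> [6, -4, 10, 27, -37, -20] -> [-37, -20, -4, 6, 10, 27] -> [-37, -20, -4] -> [-4, -20, -37]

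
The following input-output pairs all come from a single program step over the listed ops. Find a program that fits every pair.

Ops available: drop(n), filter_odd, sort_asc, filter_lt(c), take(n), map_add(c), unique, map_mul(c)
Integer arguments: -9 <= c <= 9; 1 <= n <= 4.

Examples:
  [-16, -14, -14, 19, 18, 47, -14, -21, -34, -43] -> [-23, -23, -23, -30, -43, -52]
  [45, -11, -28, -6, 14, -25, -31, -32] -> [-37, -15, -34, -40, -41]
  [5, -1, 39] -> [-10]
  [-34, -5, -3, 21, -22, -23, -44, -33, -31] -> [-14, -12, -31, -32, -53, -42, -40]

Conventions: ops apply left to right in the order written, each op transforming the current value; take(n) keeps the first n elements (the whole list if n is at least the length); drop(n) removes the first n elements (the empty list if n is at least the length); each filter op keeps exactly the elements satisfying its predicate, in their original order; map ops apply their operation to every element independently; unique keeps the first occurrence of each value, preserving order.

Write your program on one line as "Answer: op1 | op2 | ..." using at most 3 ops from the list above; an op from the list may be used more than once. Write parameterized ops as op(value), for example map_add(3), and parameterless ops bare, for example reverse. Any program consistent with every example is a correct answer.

map_add(-9) | filter_lt(0) | drop(1)

Check, running the answer program on each example:
  [-16, -14, -14, 19, 18, 47, -14, -21, -34, -43] -> [-25, -23, -23, 10, 9, 38, -23, -30, -43, -52] -> [-25, -23, -23, -23, -30, -43, -52] -> [-23, -23, -23, -30, -43, -52]
  [45, -11, -28, -6, 14, -25, -31, -32] -> [36, -20, -37, -15, 5, -34, -40, -41] -> [-20, -37, -15, -34, -40, -41] -> [-37, -15, -34, -40, -41]
  [5, -1, 39] -> [-4, -10, 30] -> [-4, -10] -> [-10]
  [-34, -5, -3, 21, -22, -23, -44, -33, -31] -> [-43, -14, -12, 12, -31, -32, -53, -42, -40] -> [-43, -14, -12, -31, -32, -53, -42, -40] -> [-14, -12, -31, -32, -53, -42, -40]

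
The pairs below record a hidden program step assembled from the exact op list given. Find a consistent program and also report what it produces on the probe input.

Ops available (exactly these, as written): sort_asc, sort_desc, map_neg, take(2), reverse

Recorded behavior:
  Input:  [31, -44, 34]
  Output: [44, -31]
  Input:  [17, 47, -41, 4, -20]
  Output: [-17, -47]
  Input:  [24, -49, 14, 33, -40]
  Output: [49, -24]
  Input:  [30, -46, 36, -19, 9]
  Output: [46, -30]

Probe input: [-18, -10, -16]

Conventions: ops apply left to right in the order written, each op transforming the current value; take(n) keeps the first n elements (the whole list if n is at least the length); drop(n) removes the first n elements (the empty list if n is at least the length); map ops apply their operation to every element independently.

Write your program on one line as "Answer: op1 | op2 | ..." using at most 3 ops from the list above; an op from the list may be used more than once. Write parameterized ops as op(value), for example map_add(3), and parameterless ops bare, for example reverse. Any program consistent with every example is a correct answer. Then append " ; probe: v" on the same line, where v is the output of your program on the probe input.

take(2) | sort_asc | map_neg ; probe: [18, 10]

Check, running the answer program on each example:
  [31, -44, 34] -> [31, -44] -> [-44, 31] -> [44, -31]
  [17, 47, -41, 4, -20] -> [17, 47] -> [17, 47] -> [-17, -47]
  [24, -49, 14, 33, -40] -> [24, -49] -> [-49, 24] -> [49, -24]
  [30, -46, 36, -19, 9] -> [30, -46] -> [-46, 30] -> [46, -30]
  probe: [-18, -10, -16] -> [-18, -10] -> [-18, -10] -> [18, 10]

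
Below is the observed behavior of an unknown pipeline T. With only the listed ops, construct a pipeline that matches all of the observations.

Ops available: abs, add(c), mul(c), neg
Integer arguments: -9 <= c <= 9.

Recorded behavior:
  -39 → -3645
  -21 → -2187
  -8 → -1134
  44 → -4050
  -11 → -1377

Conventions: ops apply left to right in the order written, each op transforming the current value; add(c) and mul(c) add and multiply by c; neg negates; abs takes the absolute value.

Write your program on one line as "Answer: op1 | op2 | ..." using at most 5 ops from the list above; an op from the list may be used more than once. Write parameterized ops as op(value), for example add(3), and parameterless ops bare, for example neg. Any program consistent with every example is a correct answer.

abs | add(6) | mul(9) | mul(9) | neg

Check, running the answer program on each example:
  -39 -> 39 -> 45 -> 405 -> 3645 -> -3645
  -21 -> 21 -> 27 -> 243 -> 2187 -> -2187
  -8 -> 8 -> 14 -> 126 -> 1134 -> -1134
  44 -> 44 -> 50 -> 450 -> 4050 -> -4050
  -11 -> 11 -> 17 -> 153 -> 1377 -> -1377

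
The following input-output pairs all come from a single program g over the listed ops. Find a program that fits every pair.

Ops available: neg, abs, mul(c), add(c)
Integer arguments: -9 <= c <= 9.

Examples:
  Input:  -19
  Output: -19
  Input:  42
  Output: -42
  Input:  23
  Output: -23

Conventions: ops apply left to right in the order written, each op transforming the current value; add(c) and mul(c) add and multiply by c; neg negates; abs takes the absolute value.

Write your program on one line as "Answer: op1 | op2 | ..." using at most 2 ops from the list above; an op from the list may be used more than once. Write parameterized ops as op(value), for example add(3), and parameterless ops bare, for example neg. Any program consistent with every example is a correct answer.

abs | neg

Check, running the answer program on each example:
  -19 -> 19 -> -19
  42 -> 42 -> -42
  23 -> 23 -> -23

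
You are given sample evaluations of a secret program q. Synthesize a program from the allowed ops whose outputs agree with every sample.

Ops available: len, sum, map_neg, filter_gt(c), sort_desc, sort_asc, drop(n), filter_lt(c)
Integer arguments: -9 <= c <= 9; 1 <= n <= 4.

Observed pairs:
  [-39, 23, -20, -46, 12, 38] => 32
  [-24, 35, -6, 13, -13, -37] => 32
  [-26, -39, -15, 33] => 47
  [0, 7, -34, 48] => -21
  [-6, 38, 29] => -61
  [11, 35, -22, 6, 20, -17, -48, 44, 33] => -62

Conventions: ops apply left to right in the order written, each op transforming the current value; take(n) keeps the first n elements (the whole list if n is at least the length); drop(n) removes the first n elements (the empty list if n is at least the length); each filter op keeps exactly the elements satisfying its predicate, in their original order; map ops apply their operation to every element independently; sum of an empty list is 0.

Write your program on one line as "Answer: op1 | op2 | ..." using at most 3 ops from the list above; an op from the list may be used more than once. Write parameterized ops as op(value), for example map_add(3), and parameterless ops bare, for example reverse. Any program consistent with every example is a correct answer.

map_neg | sum

Check, running the answer program on each example:
  [-39, 23, -20, -46, 12, 38] -> [39, -23, 20, 46, -12, -38] -> 32
  [-24, 35, -6, 13, -13, -37] -> [24, -35, 6, -13, 13, 37] -> 32
  [-26, -39, -15, 33] -> [26, 39, 15, -33] -> 47
  [0, 7, -34, 48] -> [0, -7, 34, -48] -> -21
  [-6, 38, 29] -> [6, -38, -29] -> -61
  [11, 35, -22, 6, 20, -17, -48, 44, 33] -> [-11, -35, 22, -6, -20, 17, 48, -44, -33] -> -62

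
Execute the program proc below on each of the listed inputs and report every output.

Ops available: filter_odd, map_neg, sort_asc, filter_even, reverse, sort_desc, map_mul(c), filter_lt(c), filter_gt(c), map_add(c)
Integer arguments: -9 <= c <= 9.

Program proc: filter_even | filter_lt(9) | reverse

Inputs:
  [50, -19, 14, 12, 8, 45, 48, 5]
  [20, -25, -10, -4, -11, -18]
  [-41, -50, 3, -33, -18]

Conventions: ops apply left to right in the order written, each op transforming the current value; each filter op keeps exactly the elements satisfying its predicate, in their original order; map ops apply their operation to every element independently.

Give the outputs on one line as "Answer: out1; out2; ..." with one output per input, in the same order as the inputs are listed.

Execution, op by op:
  [50, -19, 14, 12, 8, 45, 48, 5] -> [50, 14, 12, 8, 48] -> [8] -> [8]
  [20, -25, -10, -4, -11, -18] -> [20, -10, -4, -18] -> [-10, -4, -18] -> [-18, -4, -10]
  [-41, -50, 3, -33, -18] -> [-50, -18] -> [-50, -18] -> [-18, -50]

[8]; [-18, -4, -10]; [-18, -50]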